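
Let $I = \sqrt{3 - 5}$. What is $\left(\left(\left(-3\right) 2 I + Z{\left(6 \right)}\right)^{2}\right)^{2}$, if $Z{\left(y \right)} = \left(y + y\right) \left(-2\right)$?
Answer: $88128 + 290304 i \sqrt{2} \approx 88128.0 + 4.1055 \cdot 10^{5} i$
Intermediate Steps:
$Z{\left(y \right)} = - 4 y$ ($Z{\left(y \right)} = 2 y \left(-2\right) = - 4 y$)
$I = i \sqrt{2}$ ($I = \sqrt{-2} = i \sqrt{2} \approx 1.4142 i$)
$\left(\left(\left(-3\right) 2 I + Z{\left(6 \right)}\right)^{2}\right)^{2} = \left(\left(\left(-3\right) 2 i \sqrt{2} - 24\right)^{2}\right)^{2} = \left(\left(- 6 i \sqrt{2} - 24\right)^{2}\right)^{2} = \left(\left(-24 - 6 i \sqrt{2}\right)^{2}\right)^{2} = \left(-24 - 6 i \sqrt{2}\right)^{4}$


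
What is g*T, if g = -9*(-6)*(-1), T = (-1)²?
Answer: -54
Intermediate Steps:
T = 1
g = -54 (g = 54*(-1) = -54)
g*T = -54*1 = -54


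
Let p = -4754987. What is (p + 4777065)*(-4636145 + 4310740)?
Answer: -7184291590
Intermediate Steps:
(p + 4777065)*(-4636145 + 4310740) = (-4754987 + 4777065)*(-4636145 + 4310740) = 22078*(-325405) = -7184291590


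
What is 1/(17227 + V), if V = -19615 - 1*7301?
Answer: -1/9689 ≈ -0.00010321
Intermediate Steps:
V = -26916 (V = -19615 - 7301 = -26916)
1/(17227 + V) = 1/(17227 - 26916) = 1/(-9689) = -1/9689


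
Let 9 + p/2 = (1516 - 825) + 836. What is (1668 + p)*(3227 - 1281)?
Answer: 9153984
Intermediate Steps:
p = 3036 (p = -18 + 2*((1516 - 825) + 836) = -18 + 2*(691 + 836) = -18 + 2*1527 = -18 + 3054 = 3036)
(1668 + p)*(3227 - 1281) = (1668 + 3036)*(3227 - 1281) = 4704*1946 = 9153984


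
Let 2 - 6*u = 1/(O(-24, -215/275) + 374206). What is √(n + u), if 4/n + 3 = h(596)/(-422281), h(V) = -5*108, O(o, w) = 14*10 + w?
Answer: I*√2720522222254325277144338754/52143792010122 ≈ 1.0003*I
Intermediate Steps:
O(o, w) = 140 + w
h(V) = -540
u = 13725973/41177974 (u = ⅓ - 1/(6*((140 - 215/275) + 374206)) = ⅓ - 1/(6*((140 - 215*1/275) + 374206)) = ⅓ - 1/(6*((140 - 43/55) + 374206)) = ⅓ - 1/(6*(7657/55 + 374206)) = ⅓ - 1/(6*20588987/55) = ⅓ - ⅙*55/20588987 = ⅓ - 55/123533922 = 13725973/41177974 ≈ 0.33333)
n = -1689124/1266303 (n = 4/(-3 - 540/(-422281)) = 4/(-3 - 540*(-1/422281)) = 4/(-3 + 540/422281) = 4/(-1266303/422281) = 4*(-422281/1266303) = -1689124/1266303 ≈ -1.3339)
√(n + u) = √(-1689124/1266303 + 13725973/41177974) = √(-52173463366957/52143792010122) = I*√2720522222254325277144338754/52143792010122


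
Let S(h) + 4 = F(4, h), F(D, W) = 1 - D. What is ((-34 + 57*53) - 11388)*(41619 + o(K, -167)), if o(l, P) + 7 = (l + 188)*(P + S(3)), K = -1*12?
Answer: -92310188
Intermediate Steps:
S(h) = -7 (S(h) = -4 + (1 - 1*4) = -4 + (1 - 4) = -4 - 3 = -7)
K = -12
o(l, P) = -7 + (-7 + P)*(188 + l) (o(l, P) = -7 + (l + 188)*(P - 7) = -7 + (188 + l)*(-7 + P) = -7 + (-7 + P)*(188 + l))
((-34 + 57*53) - 11388)*(41619 + o(K, -167)) = ((-34 + 57*53) - 11388)*(41619 + (-1323 - 7*(-12) + 188*(-167) - 167*(-12))) = ((-34 + 3021) - 11388)*(41619 + (-1323 + 84 - 31396 + 2004)) = (2987 - 11388)*(41619 - 30631) = -8401*10988 = -92310188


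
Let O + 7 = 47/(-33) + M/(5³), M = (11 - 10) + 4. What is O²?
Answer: 47844889/680625 ≈ 70.296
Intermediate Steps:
M = 5 (M = 1 + 4 = 5)
O = -6917/825 (O = -7 + (47/(-33) + 5/(5³)) = -7 + (47*(-1/33) + 5/125) = -7 + (-47/33 + 5*(1/125)) = -7 + (-47/33 + 1/25) = -7 - 1142/825 = -6917/825 ≈ -8.3842)
O² = (-6917/825)² = 47844889/680625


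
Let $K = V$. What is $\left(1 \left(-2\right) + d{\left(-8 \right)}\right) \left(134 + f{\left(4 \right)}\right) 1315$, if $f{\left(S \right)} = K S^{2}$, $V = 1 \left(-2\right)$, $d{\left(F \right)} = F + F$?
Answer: $-2414340$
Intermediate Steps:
$d{\left(F \right)} = 2 F$
$V = -2$
$K = -2$
$f{\left(S \right)} = - 2 S^{2}$
$\left(1 \left(-2\right) + d{\left(-8 \right)}\right) \left(134 + f{\left(4 \right)}\right) 1315 = \left(1 \left(-2\right) + 2 \left(-8\right)\right) \left(134 - 2 \cdot 4^{2}\right) 1315 = \left(-2 - 16\right) \left(134 - 32\right) 1315 = - 18 \left(134 - 32\right) 1315 = \left(-18\right) 102 \cdot 1315 = \left(-1836\right) 1315 = -2414340$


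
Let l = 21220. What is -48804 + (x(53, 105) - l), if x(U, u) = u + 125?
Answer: -69794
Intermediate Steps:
x(U, u) = 125 + u
-48804 + (x(53, 105) - l) = -48804 + ((125 + 105) - 1*21220) = -48804 + (230 - 21220) = -48804 - 20990 = -69794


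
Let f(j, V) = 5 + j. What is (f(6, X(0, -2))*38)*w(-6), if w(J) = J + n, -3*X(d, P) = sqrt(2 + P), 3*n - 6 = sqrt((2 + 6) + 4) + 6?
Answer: -836 + 836*sqrt(3)/3 ≈ -353.33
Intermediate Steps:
n = 4 + 2*sqrt(3)/3 (n = 2 + (sqrt((2 + 6) + 4) + 6)/3 = 2 + (sqrt(8 + 4) + 6)/3 = 2 + (sqrt(12) + 6)/3 = 2 + (2*sqrt(3) + 6)/3 = 2 + (6 + 2*sqrt(3))/3 = 2 + (2 + 2*sqrt(3)/3) = 4 + 2*sqrt(3)/3 ≈ 5.1547)
X(d, P) = -sqrt(2 + P)/3
w(J) = 4 + J + 2*sqrt(3)/3 (w(J) = J + (4 + 2*sqrt(3)/3) = 4 + J + 2*sqrt(3)/3)
(f(6, X(0, -2))*38)*w(-6) = ((5 + 6)*38)*(4 - 6 + 2*sqrt(3)/3) = (11*38)*(-2 + 2*sqrt(3)/3) = 418*(-2 + 2*sqrt(3)/3) = -836 + 836*sqrt(3)/3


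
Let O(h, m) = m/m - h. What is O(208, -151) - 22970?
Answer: -23177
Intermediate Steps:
O(h, m) = 1 - h
O(208, -151) - 22970 = (1 - 1*208) - 22970 = (1 - 208) - 22970 = -207 - 22970 = -23177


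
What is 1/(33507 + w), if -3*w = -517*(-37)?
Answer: 3/81392 ≈ 3.6859e-5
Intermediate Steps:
w = -19129/3 (w = -(-517)*(-37)/3 = -⅓*19129 = -19129/3 ≈ -6376.3)
1/(33507 + w) = 1/(33507 - 19129/3) = 1/(81392/3) = 3/81392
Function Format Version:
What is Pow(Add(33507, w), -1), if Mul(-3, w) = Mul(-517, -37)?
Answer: Rational(3, 81392) ≈ 3.6859e-5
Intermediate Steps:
w = Rational(-19129, 3) (w = Mul(Rational(-1, 3), Mul(-517, -37)) = Mul(Rational(-1, 3), 19129) = Rational(-19129, 3) ≈ -6376.3)
Pow(Add(33507, w), -1) = Pow(Add(33507, Rational(-19129, 3)), -1) = Pow(Rational(81392, 3), -1) = Rational(3, 81392)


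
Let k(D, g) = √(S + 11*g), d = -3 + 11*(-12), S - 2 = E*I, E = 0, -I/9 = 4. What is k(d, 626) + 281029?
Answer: 281029 + 2*√1722 ≈ 2.8111e+5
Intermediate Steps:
I = -36 (I = -9*4 = -36)
S = 2 (S = 2 + 0*(-36) = 2 + 0 = 2)
d = -135 (d = -3 - 132 = -135)
k(D, g) = √(2 + 11*g)
k(d, 626) + 281029 = √(2 + 11*626) + 281029 = √(2 + 6886) + 281029 = √6888 + 281029 = 2*√1722 + 281029 = 281029 + 2*√1722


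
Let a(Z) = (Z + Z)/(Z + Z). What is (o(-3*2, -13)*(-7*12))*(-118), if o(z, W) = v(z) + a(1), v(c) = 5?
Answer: 59472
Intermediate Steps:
a(Z) = 1 (a(Z) = (2*Z)/((2*Z)) = (2*Z)*(1/(2*Z)) = 1)
o(z, W) = 6 (o(z, W) = 5 + 1 = 6)
(o(-3*2, -13)*(-7*12))*(-118) = (6*(-7*12))*(-118) = (6*(-84))*(-118) = -504*(-118) = 59472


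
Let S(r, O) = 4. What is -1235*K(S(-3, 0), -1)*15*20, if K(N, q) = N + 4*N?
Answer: -7410000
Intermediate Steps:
K(N, q) = 5*N
-1235*K(S(-3, 0), -1)*15*20 = -1235*(5*4)*15*20 = -1235*20*15*20 = -370500*20 = -1235*6000 = -7410000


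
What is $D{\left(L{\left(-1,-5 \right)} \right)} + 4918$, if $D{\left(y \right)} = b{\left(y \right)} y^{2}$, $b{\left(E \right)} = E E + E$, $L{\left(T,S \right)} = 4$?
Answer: $5238$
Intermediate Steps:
$b{\left(E \right)} = E + E^{2}$ ($b{\left(E \right)} = E^{2} + E = E + E^{2}$)
$D{\left(y \right)} = y^{3} \left(1 + y\right)$ ($D{\left(y \right)} = y \left(1 + y\right) y^{2} = y^{3} \left(1 + y\right)$)
$D{\left(L{\left(-1,-5 \right)} \right)} + 4918 = 4^{3} \left(1 + 4\right) + 4918 = 64 \cdot 5 + 4918 = 320 + 4918 = 5238$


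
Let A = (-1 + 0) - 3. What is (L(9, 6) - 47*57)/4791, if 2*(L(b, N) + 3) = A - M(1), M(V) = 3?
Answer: -5371/9582 ≈ -0.56053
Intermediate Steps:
A = -4 (A = -1 - 3 = -4)
L(b, N) = -13/2 (L(b, N) = -3 + (-4 - 1*3)/2 = -3 + (-4 - 3)/2 = -3 + (1/2)*(-7) = -3 - 7/2 = -13/2)
(L(9, 6) - 47*57)/4791 = (-13/2 - 47*57)/4791 = (-13/2 - 2679)*(1/4791) = -5371/2*1/4791 = -5371/9582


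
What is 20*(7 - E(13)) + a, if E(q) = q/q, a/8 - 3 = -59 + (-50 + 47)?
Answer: -352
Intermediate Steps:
a = -472 (a = 24 + 8*(-59 + (-50 + 47)) = 24 + 8*(-59 - 3) = 24 + 8*(-62) = 24 - 496 = -472)
E(q) = 1
20*(7 - E(13)) + a = 20*(7 - 1*1) - 472 = 20*(7 - 1) - 472 = 20*6 - 472 = 120 - 472 = -352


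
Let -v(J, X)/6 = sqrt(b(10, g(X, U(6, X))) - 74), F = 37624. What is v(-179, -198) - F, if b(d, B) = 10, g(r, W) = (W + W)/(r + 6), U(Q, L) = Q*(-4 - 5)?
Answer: -37624 - 48*I ≈ -37624.0 - 48.0*I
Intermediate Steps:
U(Q, L) = -9*Q (U(Q, L) = Q*(-9) = -9*Q)
g(r, W) = 2*W/(6 + r) (g(r, W) = (2*W)/(6 + r) = 2*W/(6 + r))
v(J, X) = -48*I (v(J, X) = -6*sqrt(10 - 74) = -48*I)
v(-179, -198) - F = -48*I - 1*37624 = -48*I - 37624 = -37624 - 48*I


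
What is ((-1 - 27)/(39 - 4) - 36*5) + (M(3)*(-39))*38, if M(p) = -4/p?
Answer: 8976/5 ≈ 1795.2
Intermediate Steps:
((-1 - 27)/(39 - 4) - 36*5) + (M(3)*(-39))*38 = ((-1 - 27)/(39 - 4) - 36*5) + (-4/3*(-39))*38 = (-28/35 - 180) + (-4*⅓*(-39))*38 = (-28*1/35 - 180) - 4/3*(-39)*38 = (-⅘ - 180) + 52*38 = -904/5 + 1976 = 8976/5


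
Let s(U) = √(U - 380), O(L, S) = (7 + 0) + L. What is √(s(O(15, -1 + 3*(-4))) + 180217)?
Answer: √(180217 + I*√358) ≈ 424.52 + 0.022*I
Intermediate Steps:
O(L, S) = 7 + L
s(U) = √(-380 + U)
√(s(O(15, -1 + 3*(-4))) + 180217) = √(√(-380 + (7 + 15)) + 180217) = √(√(-380 + 22) + 180217) = √(√(-358) + 180217) = √(I*√358 + 180217) = √(180217 + I*√358)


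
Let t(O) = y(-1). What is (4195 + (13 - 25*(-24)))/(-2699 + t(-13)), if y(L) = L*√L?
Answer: -6488396/3642301 + 2404*I/3642301 ≈ -1.7814 + 0.00066002*I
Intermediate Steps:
y(L) = L^(3/2)
t(O) = -I (t(O) = (-1)^(3/2) = -I)
(4195 + (13 - 25*(-24)))/(-2699 + t(-13)) = (4195 + (13 - 25*(-24)))/(-2699 - I) = (4195 + (13 + 600))*((-2699 + I)/7284602) = (4195 + 613)*((-2699 + I)/7284602) = 4808*((-2699 + I)/7284602) = 2404*(-2699 + I)/3642301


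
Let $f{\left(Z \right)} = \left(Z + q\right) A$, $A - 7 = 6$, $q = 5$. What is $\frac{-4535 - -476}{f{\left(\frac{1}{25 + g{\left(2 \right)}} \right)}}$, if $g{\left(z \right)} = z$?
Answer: $- \frac{109593}{1768} \approx -61.987$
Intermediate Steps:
$A = 13$ ($A = 7 + 6 = 13$)
$f{\left(Z \right)} = 65 + 13 Z$ ($f{\left(Z \right)} = \left(Z + 5\right) 13 = \left(5 + Z\right) 13 = 65 + 13 Z$)
$\frac{-4535 - -476}{f{\left(\frac{1}{25 + g{\left(2 \right)}} \right)}} = \frac{-4535 - -476}{65 + \frac{13}{25 + 2}} = \frac{-4535 + 476}{65 + \frac{13}{27}} = - \frac{4059}{65 + 13 \cdot \frac{1}{27}} = - \frac{4059}{65 + \frac{13}{27}} = - \frac{4059}{\frac{1768}{27}} = \left(-4059\right) \frac{27}{1768} = - \frac{109593}{1768}$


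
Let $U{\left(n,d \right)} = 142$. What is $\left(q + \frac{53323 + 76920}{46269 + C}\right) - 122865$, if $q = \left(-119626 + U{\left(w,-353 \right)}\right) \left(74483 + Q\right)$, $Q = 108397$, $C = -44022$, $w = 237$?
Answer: $- \frac{49099998565652}{2247} \approx -2.1851 \cdot 10^{10}$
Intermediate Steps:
$q = -21851233920$ ($q = \left(-119626 + 142\right) \left(74483 + 108397\right) = \left(-119484\right) 182880 = -21851233920$)
$\left(q + \frac{53323 + 76920}{46269 + C}\right) - 122865 = \left(-21851233920 + \frac{53323 + 76920}{46269 - 44022}\right) - 122865 = \left(-21851233920 + \frac{130243}{2247}\right) - 122865 = - \frac{49099722487997}{2247} - 122865 = - \frac{49099998565652}{2247}$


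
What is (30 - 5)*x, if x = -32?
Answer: -800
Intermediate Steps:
(30 - 5)*x = (30 - 5)*(-32) = 25*(-32) = -800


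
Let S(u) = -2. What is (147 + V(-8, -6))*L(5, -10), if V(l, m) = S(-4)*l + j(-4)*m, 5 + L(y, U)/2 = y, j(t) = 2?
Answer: 0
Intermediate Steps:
L(y, U) = -10 + 2*y
V(l, m) = -2*l + 2*m
(147 + V(-8, -6))*L(5, -10) = (147 + (-2*(-8) + 2*(-6)))*(-10 + 2*5) = (147 + (16 - 12))*(-10 + 10) = (147 + 4)*0 = 151*0 = 0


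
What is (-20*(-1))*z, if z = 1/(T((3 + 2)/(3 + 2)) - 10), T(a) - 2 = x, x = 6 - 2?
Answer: -5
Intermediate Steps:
x = 4
T(a) = 6 (T(a) = 2 + 4 = 6)
z = -1/4 (z = 1/(6 - 10) = 1/(-4) = -1/4 ≈ -0.25000)
(-20*(-1))*z = -20*(-1)*(-1/4) = -5*(-4)*(-1/4) = 20*(-1/4) = -5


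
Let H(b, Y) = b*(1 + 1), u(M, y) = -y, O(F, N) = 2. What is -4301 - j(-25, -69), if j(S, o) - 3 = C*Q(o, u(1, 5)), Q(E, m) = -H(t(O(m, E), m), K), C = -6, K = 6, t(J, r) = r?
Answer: -4244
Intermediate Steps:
H(b, Y) = 2*b (H(b, Y) = b*2 = 2*b)
Q(E, m) = -2*m
j(S, o) = -57 (j(S, o) = 3 - (-12)*(-1*5) = 3 - (-12)*(-5) = 3 - 6*10 = 3 - 60 = -57)
-4301 - j(-25, -69) = -4301 - 1*(-57) = -4301 + 57 = -4244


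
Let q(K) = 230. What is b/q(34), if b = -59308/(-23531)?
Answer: 29654/2706065 ≈ 0.010958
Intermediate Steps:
b = 59308/23531 (b = -59308*(-1/23531) = 59308/23531 ≈ 2.5204)
b/q(34) = (59308/23531)/230 = (59308/23531)*(1/230) = 29654/2706065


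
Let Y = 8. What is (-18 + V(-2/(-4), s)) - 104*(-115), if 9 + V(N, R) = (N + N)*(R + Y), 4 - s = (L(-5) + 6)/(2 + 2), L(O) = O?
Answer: 47779/4 ≈ 11945.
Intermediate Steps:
s = 15/4 (s = 4 - (-5 + 6)/(2 + 2) = 4 - 1/4 = 4 - 1*¼ = 4 - ¼ = 15/4 ≈ 3.7500)
V(N, R) = -9 + 2*N*(8 + R) (V(N, R) = -9 + (N + N)*(R + 8) = -9 + (2*N)*(8 + R) = -9 + 2*N*(8 + R))
(-18 + V(-2/(-4), s)) - 104*(-115) = (-18 + (-9 + 16*(-2/(-4)) + 2*(-2/(-4))*(15/4))) - 104*(-115) = (-18 + (-9 + 16*(-2*(-¼)) + 2*(-2*(-¼))*(15/4))) + 11960 = (-18 + (-9 + 16*(½) + 2*(½)*(15/4))) + 11960 = (-18 + (-9 + 8 + 15/4)) + 11960 = (-18 + 11/4) + 11960 = -61/4 + 11960 = 47779/4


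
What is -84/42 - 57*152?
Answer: -8666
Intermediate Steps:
-84/42 - 57*152 = -84*1/42 - 8664 = -2 - 8664 = -8666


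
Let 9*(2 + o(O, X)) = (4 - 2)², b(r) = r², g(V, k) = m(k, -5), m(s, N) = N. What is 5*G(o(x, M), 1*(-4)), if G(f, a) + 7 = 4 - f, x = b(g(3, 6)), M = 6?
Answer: -65/9 ≈ -7.2222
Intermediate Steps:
g(V, k) = -5
x = 25 (x = (-5)² = 25)
o(O, X) = -14/9 (o(O, X) = -2 + (4 - 2)²/9 = -2 + (⅑)*2² = -2 + (⅑)*4 = -2 + 4/9 = -14/9)
G(f, a) = -3 - f (G(f, a) = -7 + (4 - f) = -3 - f)
5*G(o(x, M), 1*(-4)) = 5*(-3 - 1*(-14/9)) = 5*(-3 + 14/9) = 5*(-13/9) = -65/9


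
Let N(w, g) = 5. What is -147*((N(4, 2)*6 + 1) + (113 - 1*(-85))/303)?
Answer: -469959/101 ≈ -4653.1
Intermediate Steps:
-147*((N(4, 2)*6 + 1) + (113 - 1*(-85))/303) = -147*((5*6 + 1) + (113 - 1*(-85))/303) = -147*((30 + 1) + (113 + 85)*(1/303)) = -147*(31 + 198*(1/303)) = -147*(31 + 66/101) = -147*3197/101 = -469959/101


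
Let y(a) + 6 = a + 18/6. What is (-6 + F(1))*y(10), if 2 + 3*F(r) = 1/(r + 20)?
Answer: -419/9 ≈ -46.556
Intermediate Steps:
F(r) = -2/3 + 1/(3*(20 + r)) (F(r) = -2/3 + 1/(3*(r + 20)) = -2/3 + 1/(3*(20 + r)))
y(a) = -3 + a (y(a) = -6 + (a + 18/6) = -6 + (a + 18*(1/6)) = -6 + (a + 3) = -6 + (3 + a) = -3 + a)
(-6 + F(1))*y(10) = (-6 + (-39 - 2*1)/(3*(20 + 1)))*(-3 + 10) = (-6 + (1/3)*(-39 - 2)/21)*7 = (-6 + (1/3)*(1/21)*(-41))*7 = (-6 - 41/63)*7 = -419/63*7 = -419/9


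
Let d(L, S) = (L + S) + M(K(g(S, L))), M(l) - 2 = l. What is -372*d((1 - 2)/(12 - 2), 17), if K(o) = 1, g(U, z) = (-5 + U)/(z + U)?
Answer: -37014/5 ≈ -7402.8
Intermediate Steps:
g(U, z) = (-5 + U)/(U + z)
M(l) = 2 + l
d(L, S) = 3 + L + S (d(L, S) = (L + S) + (2 + 1) = (L + S) + 3 = 3 + L + S)
-372*d((1 - 2)/(12 - 2), 17) = -372*(3 + (1 - 2)/(12 - 2) + 17) = -372*(3 - 1/10 + 17) = -372*(3 - 1*⅒ + 17) = -372*(3 - ⅒ + 17) = -372*199/10 = -37014/5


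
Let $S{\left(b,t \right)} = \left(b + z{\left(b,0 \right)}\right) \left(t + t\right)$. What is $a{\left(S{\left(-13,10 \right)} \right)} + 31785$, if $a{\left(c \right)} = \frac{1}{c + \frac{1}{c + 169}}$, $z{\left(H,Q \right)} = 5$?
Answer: $\frac{45738606}{1439} \approx 31785.0$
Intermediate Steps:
$S{\left(b,t \right)} = 2 t \left(5 + b\right)$ ($S{\left(b,t \right)} = \left(b + 5\right) \left(t + t\right) = \left(5 + b\right) 2 t = 2 t \left(5 + b\right)$)
$a{\left(c \right)} = \frac{1}{c + \frac{1}{169 + c}}$
$a{\left(S{\left(-13,10 \right)} \right)} + 31785 = \frac{169 + 2 \cdot 10 \left(5 - 13\right)}{1 + \left(2 \cdot 10 \left(5 - 13\right)\right)^{2} + 169 \cdot 2 \cdot 10 \left(5 - 13\right)} + 31785 = \frac{169 + 2 \cdot 10 \left(-8\right)}{1 + \left(2 \cdot 10 \left(-8\right)\right)^{2} + 169 \cdot 2 \cdot 10 \left(-8\right)} + 31785 = \frac{169 - 160}{1 + \left(-160\right)^{2} + 169 \left(-160\right)} + 31785 = \frac{1}{1 + 25600 - 27040} \cdot 9 + 31785 = \frac{1}{-1439} \cdot 9 + 31785 = \left(- \frac{1}{1439}\right) 9 + 31785 = - \frac{9}{1439} + 31785 = \frac{45738606}{1439}$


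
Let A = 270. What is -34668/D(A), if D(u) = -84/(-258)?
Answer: -745362/7 ≈ -1.0648e+5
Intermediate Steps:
D(u) = 14/43 (D(u) = -84*(-1/258) = 14/43)
-34668/D(A) = -34668/14/43 = -34668*43/14 = -745362/7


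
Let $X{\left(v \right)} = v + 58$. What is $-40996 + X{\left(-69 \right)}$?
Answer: $-41007$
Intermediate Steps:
$X{\left(v \right)} = 58 + v$
$-40996 + X{\left(-69 \right)} = -40996 + \left(58 - 69\right) = -40996 - 11 = -41007$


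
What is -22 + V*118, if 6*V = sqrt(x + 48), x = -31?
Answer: -22 + 59*sqrt(17)/3 ≈ 59.088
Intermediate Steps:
V = sqrt(17)/6 (V = sqrt(-31 + 48)/6 = sqrt(17)/6 ≈ 0.68718)
-22 + V*118 = -22 + (sqrt(17)/6)*118 = -22 + 59*sqrt(17)/3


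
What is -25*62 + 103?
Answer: -1447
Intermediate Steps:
-25*62 + 103 = -1550 + 103 = -1447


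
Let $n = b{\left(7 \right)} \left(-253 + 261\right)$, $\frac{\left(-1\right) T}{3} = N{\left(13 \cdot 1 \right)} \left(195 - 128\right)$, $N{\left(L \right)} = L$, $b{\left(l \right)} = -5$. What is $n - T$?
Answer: $2573$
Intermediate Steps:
$T = -2613$ ($T = - 3 \cdot 13 \cdot 1 \left(195 - 128\right) = - 3 \cdot 13 \cdot 67 = \left(-3\right) 871 = -2613$)
$n = -40$ ($n = - 5 \left(-253 + 261\right) = \left(-5\right) 8 = -40$)
$n - T = -40 - -2613 = -40 + 2613 = 2573$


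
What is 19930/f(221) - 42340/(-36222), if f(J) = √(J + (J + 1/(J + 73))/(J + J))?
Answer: 21170/18111 + 279020*√19083449229/28783483 ≈ 1340.3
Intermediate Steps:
f(J) = √(J + (J + 1/(73 + J))/(2*J)) (f(J) = √(J + (J + 1/(73 + J))/((2*J))) = √(J + (J + 1/(73 + J))*(1/(2*J))) = √(J + (J + 1/(73 + J))/(2*J)))
19930/f(221) - 42340/(-36222) = 19930/((√(2 + 4*221 + 2/(221*(73 + 221)))/2)) - 42340/(-36222) = 19930/((√(2 + 884 + 2*(1/221)/294)/2)) - 42340*(-1/36222) = 19930/((√(2 + 884 + 2*(1/221)*(1/294))/2)) + 21170/18111 = 19930/((√(2 + 884 + 1/32487)/2)) + 21170/18111 = 19930/((√(28783483/32487)/2)) + 21170/18111 = 19930/(((√19083449229/4641)/2)) + 21170/18111 = 19930/((√19083449229/9282)) + 21170/18111 = 19930*(14*√19083449229/28783483) + 21170/18111 = 279020*√19083449229/28783483 + 21170/18111 = 21170/18111 + 279020*√19083449229/28783483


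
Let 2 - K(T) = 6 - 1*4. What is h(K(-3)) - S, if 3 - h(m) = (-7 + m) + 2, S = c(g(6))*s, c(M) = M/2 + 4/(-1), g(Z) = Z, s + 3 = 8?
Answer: 13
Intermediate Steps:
s = 5 (s = -3 + 8 = 5)
c(M) = -4 + M/2 (c(M) = M*(1/2) + 4*(-1) = M/2 - 4 = -4 + M/2)
K(T) = 0 (K(T) = 2 - (6 - 1*4) = 2 - (6 - 4) = 2 - 1*2 = 2 - 2 = 0)
S = -5 (S = (-4 + (1/2)*6)*5 = (-4 + 3)*5 = -1*5 = -5)
h(m) = 8 - m (h(m) = 3 - ((-7 + m) + 2) = 3 - (-5 + m) = 3 + (5 - m) = 8 - m)
h(K(-3)) - S = (8 - 1*0) - 1*(-5) = (8 + 0) + 5 = 8 + 5 = 13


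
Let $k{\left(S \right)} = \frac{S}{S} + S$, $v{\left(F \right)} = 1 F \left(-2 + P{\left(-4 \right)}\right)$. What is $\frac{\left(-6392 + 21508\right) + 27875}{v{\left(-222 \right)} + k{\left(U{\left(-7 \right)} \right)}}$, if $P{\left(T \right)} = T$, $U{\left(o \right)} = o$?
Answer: $\frac{3307}{102} \approx 32.422$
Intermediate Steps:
$v{\left(F \right)} = - 6 F$ ($v{\left(F \right)} = 1 F \left(-2 - 4\right) = F \left(-6\right) = - 6 F$)
$k{\left(S \right)} = 1 + S$
$\frac{\left(-6392 + 21508\right) + 27875}{v{\left(-222 \right)} + k{\left(U{\left(-7 \right)} \right)}} = \frac{\left(-6392 + 21508\right) + 27875}{\left(-6\right) \left(-222\right) + \left(1 - 7\right)} = \frac{15116 + 27875}{1332 - 6} = \frac{42991}{1326} = 42991 \cdot \frac{1}{1326} = \frac{3307}{102}$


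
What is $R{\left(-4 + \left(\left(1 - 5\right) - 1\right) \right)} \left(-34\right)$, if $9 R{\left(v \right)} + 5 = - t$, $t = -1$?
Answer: $\frac{136}{9} \approx 15.111$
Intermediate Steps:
$R{\left(v \right)} = - \frac{4}{9}$ ($R{\left(v \right)} = - \frac{5}{9} + \frac{\left(-1\right) \left(-1\right)}{9} = - \frac{5}{9} + \frac{1}{9} \cdot 1 = - \frac{5}{9} + \frac{1}{9} = - \frac{4}{9}$)
$R{\left(-4 + \left(\left(1 - 5\right) - 1\right) \right)} \left(-34\right) = \left(- \frac{4}{9}\right) \left(-34\right) = \frac{136}{9}$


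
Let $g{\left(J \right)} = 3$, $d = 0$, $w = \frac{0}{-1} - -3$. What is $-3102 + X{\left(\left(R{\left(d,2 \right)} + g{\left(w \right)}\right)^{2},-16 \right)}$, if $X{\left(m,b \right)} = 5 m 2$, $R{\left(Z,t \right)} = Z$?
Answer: $-3012$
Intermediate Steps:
$w = 3$ ($w = 0 \left(-1\right) + 3 = 0 + 3 = 3$)
$X{\left(m,b \right)} = 10 m$
$-3102 + X{\left(\left(R{\left(d,2 \right)} + g{\left(w \right)}\right)^{2},-16 \right)} = -3102 + 10 \left(0 + 3\right)^{2} = -3102 + 10 \cdot 3^{2} = -3102 + 10 \cdot 9 = -3102 + 90 = -3012$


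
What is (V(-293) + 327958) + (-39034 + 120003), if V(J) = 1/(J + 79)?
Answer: 87510377/214 ≈ 4.0893e+5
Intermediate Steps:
V(J) = 1/(79 + J)
(V(-293) + 327958) + (-39034 + 120003) = (1/(79 - 293) + 327958) + (-39034 + 120003) = (1/(-214) + 327958) + 80969 = (-1/214 + 327958) + 80969 = 70183011/214 + 80969 = 87510377/214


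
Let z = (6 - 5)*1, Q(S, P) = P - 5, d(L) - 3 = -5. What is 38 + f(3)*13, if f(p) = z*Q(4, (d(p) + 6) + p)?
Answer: 64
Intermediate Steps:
d(L) = -2 (d(L) = 3 - 5 = -2)
Q(S, P) = -5 + P
z = 1 (z = 1*1 = 1)
f(p) = -1 + p (f(p) = 1*(-5 + ((-2 + 6) + p)) = 1*(-5 + (4 + p)) = 1*(-1 + p) = -1 + p)
38 + f(3)*13 = 38 + (-1 + 3)*13 = 38 + 2*13 = 38 + 26 = 64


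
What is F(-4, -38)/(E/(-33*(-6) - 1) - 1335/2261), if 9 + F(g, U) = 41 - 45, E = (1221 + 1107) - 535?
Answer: -5790421/3790978 ≈ -1.5274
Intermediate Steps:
E = 1793 (E = 2328 - 535 = 1793)
F(g, U) = -13 (F(g, U) = -9 + (41 - 45) = -9 - 4 = -13)
F(-4, -38)/(E/(-33*(-6) - 1) - 1335/2261) = -13/(1793/(-33*(-6) - 1) - 1335/2261) = -13/(1793/(198 - 1) - 1335*1/2261) = -13/(1793/197 - 1335/2261) = -13/3790978/445417 = -13*445417/3790978 = -5790421/3790978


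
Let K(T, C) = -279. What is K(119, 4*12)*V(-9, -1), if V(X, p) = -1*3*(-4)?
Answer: -3348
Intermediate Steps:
V(X, p) = 12 (V(X, p) = -3*(-4) = 12)
K(119, 4*12)*V(-9, -1) = -279*12 = -3348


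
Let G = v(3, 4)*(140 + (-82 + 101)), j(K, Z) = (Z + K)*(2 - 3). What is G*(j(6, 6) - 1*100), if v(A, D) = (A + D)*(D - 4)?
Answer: 0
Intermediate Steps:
v(A, D) = (-4 + D)*(A + D) (v(A, D) = (A + D)*(-4 + D) = (-4 + D)*(A + D))
j(K, Z) = -K - Z (j(K, Z) = (K + Z)*(-1) = -K - Z)
G = 0 (G = (4² - 4*3 - 4*4 + 3*4)*(140 + (-82 + 101)) = (16 - 12 - 16 + 12)*(140 + 19) = 0*159 = 0)
G*(j(6, 6) - 1*100) = 0*((-1*6 - 1*6) - 1*100) = 0*((-6 - 6) - 100) = 0*(-12 - 100) = 0*(-112) = 0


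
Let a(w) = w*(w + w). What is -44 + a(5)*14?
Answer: 656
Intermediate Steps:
a(w) = 2*w² (a(w) = w*(2*w) = 2*w²)
-44 + a(5)*14 = -44 + (2*5²)*14 = -44 + (2*25)*14 = -44 + 50*14 = -44 + 700 = 656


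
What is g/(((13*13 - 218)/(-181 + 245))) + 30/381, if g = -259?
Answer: 300806/889 ≈ 338.36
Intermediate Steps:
g/(((13*13 - 218)/(-181 + 245))) + 30/381 = -259*(-181 + 245)/(13*13 - 218) + 30/381 = -259*64/(169 - 218) + 30*(1/381) = -259/((-49*1/64)) + 10/127 = -259/(-49/64) + 10/127 = -259*(-64/49) + 10/127 = 2368/7 + 10/127 = 300806/889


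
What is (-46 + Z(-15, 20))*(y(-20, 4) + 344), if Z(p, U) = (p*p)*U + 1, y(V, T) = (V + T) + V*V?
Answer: 3243240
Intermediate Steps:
y(V, T) = T + V + V**2 (y(V, T) = (T + V) + V**2 = T + V + V**2)
Z(p, U) = 1 + U*p**2 (Z(p, U) = p**2*U + 1 = U*p**2 + 1 = 1 + U*p**2)
(-46 + Z(-15, 20))*(y(-20, 4) + 344) = (-46 + (1 + 20*(-15)**2))*((4 - 20 + (-20)**2) + 344) = (-46 + (1 + 20*225))*((4 - 20 + 400) + 344) = (-46 + (1 + 4500))*(384 + 344) = (-46 + 4501)*728 = 4455*728 = 3243240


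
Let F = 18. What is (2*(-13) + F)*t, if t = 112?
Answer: -896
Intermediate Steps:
(2*(-13) + F)*t = (2*(-13) + 18)*112 = (-26 + 18)*112 = -8*112 = -896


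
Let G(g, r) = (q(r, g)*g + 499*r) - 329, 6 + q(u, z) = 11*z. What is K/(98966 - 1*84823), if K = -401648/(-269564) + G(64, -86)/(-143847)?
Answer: 14347663225/137102145502311 ≈ 0.00010465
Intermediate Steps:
q(u, z) = -6 + 11*z
G(g, r) = -329 + 499*r + g*(-6 + 11*g) (G(g, r) = ((-6 + 11*g)*g + 499*r) - 329 = (g*(-6 + 11*g) + 499*r) - 329 = (499*r + g*(-6 + 11*g)) - 329 = -329 + 499*r + g*(-6 + 11*g))
K = 14347663225/9693993177 (K = -401648/(-269564) + (-329 + 499*(-86) + 64*(-6 + 11*64))/(-143847) = -401648*(-1/269564) + (-329 - 42914 + 64*(-6 + 704))*(-1/143847) = 100412/67391 + (-329 - 42914 + 64*698)*(-1/143847) = 100412/67391 + (-329 - 42914 + 44672)*(-1/143847) = 100412/67391 + 1429*(-1/143847) = 100412/67391 - 1429/143847 = 14347663225/9693993177 ≈ 1.4801)
K/(98966 - 1*84823) = 14347663225/(9693993177*(98966 - 1*84823)) = 14347663225/(9693993177*(98966 - 84823)) = (14347663225/9693993177)/14143 = (14347663225/9693993177)*(1/14143) = 14347663225/137102145502311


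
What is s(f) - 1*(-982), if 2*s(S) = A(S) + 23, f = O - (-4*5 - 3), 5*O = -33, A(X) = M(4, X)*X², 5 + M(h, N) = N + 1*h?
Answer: 766123/250 ≈ 3064.5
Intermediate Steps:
M(h, N) = -5 + N + h (M(h, N) = -5 + (N + 1*h) = -5 + (N + h) = -5 + N + h)
A(X) = X²*(-1 + X) (A(X) = (-5 + X + 4)*X² = (-1 + X)*X² = X²*(-1 + X))
O = -33/5 (O = (⅕)*(-33) = -33/5 ≈ -6.6000)
f = 82/5 (f = -33/5 - (-4*5 - 3) = -33/5 - (-20 - 3) = -33/5 - 1*(-23) = -33/5 + 23 = 82/5 ≈ 16.400)
s(S) = 23/2 + S²*(-1 + S)/2 (s(S) = (S²*(-1 + S) + 23)/2 = (23 + S²*(-1 + S))/2 = 23/2 + S²*(-1 + S)/2)
s(f) - 1*(-982) = (23/2 + (82/5)²*(-1 + 82/5)/2) - 1*(-982) = (23/2 + (½)*(6724/25)*(77/5)) + 982 = (23/2 + 258874/125) + 982 = 520623/250 + 982 = 766123/250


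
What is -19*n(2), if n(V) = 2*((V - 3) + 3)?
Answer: -76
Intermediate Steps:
n(V) = 2*V (n(V) = 2*((-3 + V) + 3) = 2*V)
-19*n(2) = -38*2 = -19*4 = -76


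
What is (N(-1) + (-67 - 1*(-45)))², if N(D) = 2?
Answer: 400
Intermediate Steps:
(N(-1) + (-67 - 1*(-45)))² = (2 + (-67 - 1*(-45)))² = (2 + (-67 + 45))² = (2 - 22)² = (-20)² = 400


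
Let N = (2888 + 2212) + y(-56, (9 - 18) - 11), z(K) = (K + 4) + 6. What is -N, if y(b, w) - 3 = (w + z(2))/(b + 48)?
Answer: -5104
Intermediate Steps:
z(K) = 10 + K (z(K) = (4 + K) + 6 = 10 + K)
y(b, w) = 3 + (12 + w)/(48 + b) (y(b, w) = 3 + (w + (10 + 2))/(b + 48) = 3 + (w + 12)/(48 + b) = 3 + (12 + w)/(48 + b))
N = 5104 (N = (2888 + 2212) + (156 + ((9 - 18) - 11) + 3*(-56))/(48 - 56) = 5100 + (156 + (-9 - 11) - 168)/(-8) = 5100 - (156 - 20 - 168)/8 = 5100 - 1/8*(-32) = 5100 + 4 = 5104)
-N = -1*5104 = -5104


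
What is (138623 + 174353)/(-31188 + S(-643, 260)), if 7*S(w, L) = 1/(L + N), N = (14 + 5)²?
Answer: -1360506672/135574235 ≈ -10.035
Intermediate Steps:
N = 361 (N = 19² = 361)
S(w, L) = 1/(7*(361 + L)) (S(w, L) = 1/(7*(L + 361)) = 1/(7*(361 + L)))
(138623 + 174353)/(-31188 + S(-643, 260)) = (138623 + 174353)/(-31188 + 1/(7*(361 + 260))) = 312976/(-31188 + (⅐)/621) = 312976/(-31188 + (⅐)*(1/621)) = 312976/(-31188 + 1/4347) = 312976/(-135574235/4347) = 312976*(-4347/135574235) = -1360506672/135574235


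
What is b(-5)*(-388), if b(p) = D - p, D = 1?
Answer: -2328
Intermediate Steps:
b(p) = 1 - p
b(-5)*(-388) = (1 - 1*(-5))*(-388) = (1 + 5)*(-388) = 6*(-388) = -2328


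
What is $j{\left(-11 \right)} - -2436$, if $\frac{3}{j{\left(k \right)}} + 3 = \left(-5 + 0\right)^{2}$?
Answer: $\frac{53595}{22} \approx 2436.1$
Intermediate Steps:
$j{\left(k \right)} = \frac{3}{22}$ ($j{\left(k \right)} = \frac{3}{-3 + \left(-5 + 0\right)^{2}} = \frac{3}{-3 + \left(-5\right)^{2}} = \frac{3}{-3 + 25} = \frac{3}{22}$)
$j{\left(-11 \right)} - -2436 = \frac{3}{22} - -2436 = \frac{3}{22} + 2436 = \frac{53595}{22}$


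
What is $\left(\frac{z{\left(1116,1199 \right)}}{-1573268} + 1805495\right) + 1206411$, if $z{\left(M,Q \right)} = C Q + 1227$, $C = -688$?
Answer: $\frac{4738536152493}{1573268} \approx 3.0119 \cdot 10^{6}$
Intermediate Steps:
$z{\left(M,Q \right)} = 1227 - 688 Q$ ($z{\left(M,Q \right)} = - 688 Q + 1227 = 1227 - 688 Q$)
$\left(\frac{z{\left(1116,1199 \right)}}{-1573268} + 1805495\right) + 1206411 = \left(\frac{1227 - 824912}{-1573268} + 1805495\right) + 1206411 = \left(\left(1227 - 824912\right) \left(- \frac{1}{1573268}\right) + 1805495\right) + 1206411 = \left(\left(-823685\right) \left(- \frac{1}{1573268}\right) + 1805495\right) + 1206411 = \left(\frac{823685}{1573268} + 1805495\right) + 1206411 = \frac{2840528331345}{1573268} + 1206411 = \frac{4738536152493}{1573268}$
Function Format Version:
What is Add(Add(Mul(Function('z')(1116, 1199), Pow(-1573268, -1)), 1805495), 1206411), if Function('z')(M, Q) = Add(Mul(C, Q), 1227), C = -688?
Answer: Rational(4738536152493, 1573268) ≈ 3.0119e+6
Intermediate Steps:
Function('z')(M, Q) = Add(1227, Mul(-688, Q)) (Function('z')(M, Q) = Add(Mul(-688, Q), 1227) = Add(1227, Mul(-688, Q)))
Add(Add(Mul(Function('z')(1116, 1199), Pow(-1573268, -1)), 1805495), 1206411) = Add(Add(Mul(Add(1227, Mul(-688, 1199)), Pow(-1573268, -1)), 1805495), 1206411) = Add(Add(Mul(Add(1227, -824912), Rational(-1, 1573268)), 1805495), 1206411) = Add(Add(Mul(-823685, Rational(-1, 1573268)), 1805495), 1206411) = Add(Add(Rational(823685, 1573268), 1805495), 1206411) = Add(Rational(2840528331345, 1573268), 1206411) = Rational(4738536152493, 1573268)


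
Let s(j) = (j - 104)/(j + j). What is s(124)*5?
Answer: 25/62 ≈ 0.40323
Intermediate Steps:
s(j) = (-104 + j)/(2*j) (s(j) = (-104 + j)/((2*j)) = (-104 + j)*(1/(2*j)) = (-104 + j)/(2*j))
s(124)*5 = ((½)*(-104 + 124)/124)*5 = ((½)*(1/124)*20)*5 = (5/62)*5 = 25/62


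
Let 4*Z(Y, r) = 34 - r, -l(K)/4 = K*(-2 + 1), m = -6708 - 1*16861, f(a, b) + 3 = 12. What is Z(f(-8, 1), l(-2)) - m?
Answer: 47159/2 ≈ 23580.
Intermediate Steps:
f(a, b) = 9 (f(a, b) = -3 + 12 = 9)
m = -23569 (m = -6708 - 16861 = -23569)
l(K) = 4*K (l(K) = -4*K*(-2 + 1) = -4*K*(-1) = -(-4)*K = 4*K)
Z(Y, r) = 17/2 - r/4 (Z(Y, r) = (34 - r)/4 = 17/2 - r/4)
Z(f(-8, 1), l(-2)) - m = (17/2 - (-2)) - 1*(-23569) = (17/2 - 1/4*(-8)) + 23569 = (17/2 + 2) + 23569 = 21/2 + 23569 = 47159/2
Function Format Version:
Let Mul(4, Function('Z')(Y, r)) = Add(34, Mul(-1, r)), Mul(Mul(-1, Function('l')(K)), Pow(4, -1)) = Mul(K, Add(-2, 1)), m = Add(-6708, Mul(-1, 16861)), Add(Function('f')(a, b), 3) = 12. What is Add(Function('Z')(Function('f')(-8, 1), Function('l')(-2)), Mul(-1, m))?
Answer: Rational(47159, 2) ≈ 23580.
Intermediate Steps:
Function('f')(a, b) = 9 (Function('f')(a, b) = Add(-3, 12) = 9)
m = -23569 (m = Add(-6708, -16861) = -23569)
Function('l')(K) = Mul(4, K) (Function('l')(K) = Mul(-4, Mul(K, Add(-2, 1))) = Mul(-4, Mul(K, -1)) = Mul(-4, Mul(-1, K)) = Mul(4, K))
Function('Z')(Y, r) = Add(Rational(17, 2), Mul(Rational(-1, 4), r)) (Function('Z')(Y, r) = Mul(Rational(1, 4), Add(34, Mul(-1, r))) = Add(Rational(17, 2), Mul(Rational(-1, 4), r)))
Add(Function('Z')(Function('f')(-8, 1), Function('l')(-2)), Mul(-1, m)) = Add(Add(Rational(17, 2), Mul(Rational(-1, 4), Mul(4, -2))), Mul(-1, -23569)) = Add(Add(Rational(17, 2), Mul(Rational(-1, 4), -8)), 23569) = Add(Add(Rational(17, 2), 2), 23569) = Add(Rational(21, 2), 23569) = Rational(47159, 2)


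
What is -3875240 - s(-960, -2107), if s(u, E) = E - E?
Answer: -3875240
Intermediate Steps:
s(u, E) = 0
-3875240 - s(-960, -2107) = -3875240 - 1*0 = -3875240 + 0 = -3875240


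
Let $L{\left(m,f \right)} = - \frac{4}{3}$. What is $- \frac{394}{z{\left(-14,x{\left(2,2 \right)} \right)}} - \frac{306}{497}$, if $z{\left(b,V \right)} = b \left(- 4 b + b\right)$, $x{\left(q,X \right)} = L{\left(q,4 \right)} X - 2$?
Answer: $\frac{1135}{20874} \approx 0.054374$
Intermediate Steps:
$L{\left(m,f \right)} = - \frac{4}{3}$ ($L{\left(m,f \right)} = \left(-4\right) \frac{1}{3} = - \frac{4}{3}$)
$x{\left(q,X \right)} = -2 - \frac{4 X}{3}$ ($x{\left(q,X \right)} = - \frac{4 X}{3} - 2 = -2 - \frac{4 X}{3}$)
$z{\left(b,V \right)} = - 3 b^{2}$ ($z{\left(b,V \right)} = b \left(- 3 b\right) = - 3 b^{2}$)
$- \frac{394}{z{\left(-14,x{\left(2,2 \right)} \right)}} - \frac{306}{497} = - \frac{394}{\left(-3\right) \left(-14\right)^{2}} - \frac{306}{497} = - \frac{394}{\left(-3\right) 196} - \frac{306}{497} = - \frac{394}{-588} - \frac{306}{497} = \left(-394\right) \left(- \frac{1}{588}\right) - \frac{306}{497} = \frac{197}{294} - \frac{306}{497} = \frac{1135}{20874}$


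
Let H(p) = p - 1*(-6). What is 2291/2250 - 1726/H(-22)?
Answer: 980039/9000 ≈ 108.89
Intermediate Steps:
H(p) = 6 + p (H(p) = p + 6 = 6 + p)
2291/2250 - 1726/H(-22) = 2291/2250 - 1726/(6 - 22) = 2291*(1/2250) - 1726/(-16) = 2291/2250 - 1726*(-1/16) = 2291/2250 + 863/8 = 980039/9000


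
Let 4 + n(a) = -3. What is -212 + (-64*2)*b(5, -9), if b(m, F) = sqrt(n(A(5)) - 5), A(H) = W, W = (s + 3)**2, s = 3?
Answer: -212 - 256*I*sqrt(3) ≈ -212.0 - 443.4*I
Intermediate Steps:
W = 36 (W = (3 + 3)**2 = 6**2 = 36)
A(H) = 36
n(a) = -7 (n(a) = -4 - 3 = -7)
b(m, F) = 2*I*sqrt(3) (b(m, F) = sqrt(-7 - 5) = sqrt(-12) = 2*I*sqrt(3))
-212 + (-64*2)*b(5, -9) = -212 + (-64*2)*(2*I*sqrt(3)) = -212 - 256*I*sqrt(3)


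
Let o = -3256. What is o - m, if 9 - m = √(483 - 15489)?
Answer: -3265 + I*√15006 ≈ -3265.0 + 122.5*I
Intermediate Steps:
m = 9 - I*√15006 (m = 9 - √(483 - 15489) = 9 - √(-15006) = 9 - I*√15006 ≈ 9.0 - 122.5*I)
o - m = -3256 - (9 - I*√15006) = -3256 + (-9 + I*√15006) = -3265 + I*√15006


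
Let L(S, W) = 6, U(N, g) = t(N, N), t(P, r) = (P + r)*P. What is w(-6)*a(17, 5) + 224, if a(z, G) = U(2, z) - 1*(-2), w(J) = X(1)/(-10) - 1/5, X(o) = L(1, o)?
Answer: 216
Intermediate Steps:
t(P, r) = P*(P + r)
U(N, g) = 2*N² (U(N, g) = N*(N + N) = N*(2*N) = 2*N²)
X(o) = 6
w(J) = -⅘ (w(J) = 6/(-10) - 1/5 = 6*(-⅒) - 1*⅕ = -⅗ - ⅕ = -⅘)
a(z, G) = 10 (a(z, G) = 2*2² - 1*(-2) = 2*4 + 2 = 8 + 2 = 10)
w(-6)*a(17, 5) + 224 = -⅘*10 + 224 = -8 + 224 = 216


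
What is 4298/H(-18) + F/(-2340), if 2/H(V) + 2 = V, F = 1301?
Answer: -100574501/2340 ≈ -42981.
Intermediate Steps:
H(V) = 2/(-2 + V)
4298/H(-18) + F/(-2340) = 4298/((2/(-2 - 18))) + 1301/(-2340) = 4298/((2/(-20))) + 1301*(-1/2340) = 4298/((2*(-1/20))) - 1301/2340 = 4298/(-⅒) - 1301/2340 = 4298*(-10) - 1301/2340 = -42980 - 1301/2340 = -100574501/2340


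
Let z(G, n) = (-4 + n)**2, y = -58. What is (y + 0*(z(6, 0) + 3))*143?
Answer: -8294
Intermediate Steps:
(y + 0*(z(6, 0) + 3))*143 = (-58 + 0*((-4 + 0)**2 + 3))*143 = (-58 + 0*((-4)**2 + 3))*143 = (-58 + 0*(16 + 3))*143 = (-58 + 0*19)*143 = (-58 + 0)*143 = -58*143 = -8294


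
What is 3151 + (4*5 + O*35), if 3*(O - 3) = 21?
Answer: 3521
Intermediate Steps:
O = 10 (O = 3 + (⅓)*21 = 3 + 7 = 10)
3151 + (4*5 + O*35) = 3151 + (4*5 + 10*35) = 3151 + (20 + 350) = 3151 + 370 = 3521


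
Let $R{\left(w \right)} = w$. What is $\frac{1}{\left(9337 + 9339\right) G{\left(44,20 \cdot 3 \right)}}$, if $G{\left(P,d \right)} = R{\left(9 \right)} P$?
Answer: $\frac{1}{7395696} \approx 1.3521 \cdot 10^{-7}$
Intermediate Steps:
$G{\left(P,d \right)} = 9 P$
$\frac{1}{\left(9337 + 9339\right) G{\left(44,20 \cdot 3 \right)}} = \frac{1}{\left(9337 + 9339\right) 9 \cdot 44} = \frac{1}{18676 \cdot 396} = \frac{1}{18676} \cdot \frac{1}{396} = \frac{1}{7395696}$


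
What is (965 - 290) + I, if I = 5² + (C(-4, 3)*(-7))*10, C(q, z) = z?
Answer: 490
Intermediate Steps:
I = -185 (I = 5² + (3*(-7))*10 = 25 - 21*10 = 25 - 210 = -185)
(965 - 290) + I = (965 - 290) - 185 = 675 - 185 = 490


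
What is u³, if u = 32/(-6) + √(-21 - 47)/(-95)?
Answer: -36937024/243675 - 4620392*I*√17/2572125 ≈ -151.58 - 7.4065*I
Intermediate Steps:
u = -16/3 - 2*I*√17/95 (u = 32*(-⅙) + √(-68)*(-1/95) = -16/3 + (2*I*√17)*(-1/95) = -16/3 - 2*I*√17/95 ≈ -5.3333 - 0.086802*I)
u³ = (-16/3 - 2*I*√17/95)³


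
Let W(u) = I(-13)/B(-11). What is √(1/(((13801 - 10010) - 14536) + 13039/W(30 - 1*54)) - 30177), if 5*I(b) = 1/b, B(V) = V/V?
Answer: I*√5557430709923770/429140 ≈ 173.72*I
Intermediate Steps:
B(V) = 1
I(b) = 1/(5*b) (I(b) = (1/b)/5 = 1/(5*b))
W(u) = -1/65 (W(u) = ((⅕)/(-13))/1 = ((⅕)*(-1/13))*1 = -1/65*1 = -1/65)
√(1/(((13801 - 10010) - 14536) + 13039/W(30 - 1*54)) - 30177) = √(1/(((13801 - 10010) - 14536) + 13039/(-1/65)) - 30177) = √(1/((3791 - 14536) + 13039*(-65)) - 30177) = √(1/(-10745 - 847535) - 30177) = √(1/(-858280) - 30177) = √(-1/858280 - 30177) = √(-25900315561/858280) = I*√5557430709923770/429140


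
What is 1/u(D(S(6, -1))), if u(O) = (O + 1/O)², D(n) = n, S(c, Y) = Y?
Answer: ¼ ≈ 0.25000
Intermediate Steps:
1/u(D(S(6, -1))) = 1/((1 + (-1)²)²/(-1)²) = 1/(1*(1 + 1)²) = 1/(1*2²) = 1/(1*4) = 1/4 = ¼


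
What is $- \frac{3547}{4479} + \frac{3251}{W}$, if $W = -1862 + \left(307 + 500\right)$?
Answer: $- \frac{18303314}{4725345} \approx -3.8734$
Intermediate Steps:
$W = -1055$ ($W = -1862 + 807 = -1055$)
$- \frac{3547}{4479} + \frac{3251}{W} = - \frac{3547}{4479} + \frac{3251}{-1055} = \left(-3547\right) \frac{1}{4479} + 3251 \left(- \frac{1}{1055}\right) = - \frac{3547}{4479} - \frac{3251}{1055} = - \frac{18303314}{4725345}$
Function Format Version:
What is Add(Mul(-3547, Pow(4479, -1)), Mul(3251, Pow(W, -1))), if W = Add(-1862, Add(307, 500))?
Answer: Rational(-18303314, 4725345) ≈ -3.8734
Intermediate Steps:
W = -1055 (W = Add(-1862, 807) = -1055)
Add(Mul(-3547, Pow(4479, -1)), Mul(3251, Pow(W, -1))) = Add(Mul(-3547, Pow(4479, -1)), Mul(3251, Pow(-1055, -1))) = Add(Mul(-3547, Rational(1, 4479)), Mul(3251, Rational(-1, 1055))) = Add(Rational(-3547, 4479), Rational(-3251, 1055)) = Rational(-18303314, 4725345)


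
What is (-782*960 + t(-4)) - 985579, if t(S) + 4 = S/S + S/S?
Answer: -1736301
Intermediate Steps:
t(S) = -2 (t(S) = -4 + (S/S + S/S) = -4 + (1 + 1) = -4 + 2 = -2)
(-782*960 + t(-4)) - 985579 = (-782*960 - 2) - 985579 = (-750720 - 2) - 985579 = -750722 - 985579 = -1736301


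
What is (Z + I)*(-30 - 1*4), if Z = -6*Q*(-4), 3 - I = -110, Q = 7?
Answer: -9554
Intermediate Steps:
I = 113 (I = 3 - 1*(-110) = 3 + 110 = 113)
Z = 168 (Z = -6*7*(-4) = -42*(-4) = 168)
(Z + I)*(-30 - 1*4) = (168 + 113)*(-30 - 1*4) = 281*(-30 - 4) = 281*(-34) = -9554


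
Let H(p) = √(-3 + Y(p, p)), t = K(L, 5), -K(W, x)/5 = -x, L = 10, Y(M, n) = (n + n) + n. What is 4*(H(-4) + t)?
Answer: 100 + 4*I*√15 ≈ 100.0 + 15.492*I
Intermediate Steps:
Y(M, n) = 3*n (Y(M, n) = 2*n + n = 3*n)
K(W, x) = 5*x (K(W, x) = -(-5)*x = 5*x)
t = 25 (t = 5*5 = 25)
H(p) = √(-3 + 3*p)
4*(H(-4) + t) = 4*(√(-3 + 3*(-4)) + 25) = 4*(√(-3 - 12) + 25) = 4*(√(-15) + 25) = 4*(I*√15 + 25) = 4*(25 + I*√15) = 100 + 4*I*√15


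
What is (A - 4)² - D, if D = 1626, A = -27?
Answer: -665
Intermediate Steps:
(A - 4)² - D = (-27 - 4)² - 1*1626 = (-31)² - 1626 = 961 - 1626 = -665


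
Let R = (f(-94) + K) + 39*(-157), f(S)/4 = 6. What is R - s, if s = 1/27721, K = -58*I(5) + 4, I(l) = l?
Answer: -176998586/27721 ≈ -6385.0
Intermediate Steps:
f(S) = 24 (f(S) = 4*6 = 24)
K = -286 (K = -58*5 + 4 = -290 + 4 = -286)
s = 1/27721 ≈ 3.6074e-5
R = -6385 (R = (24 - 286) + 39*(-157) = -262 - 6123 = -6385)
R - s = -6385 - 1*1/27721 = -6385 - 1/27721 = -176998586/27721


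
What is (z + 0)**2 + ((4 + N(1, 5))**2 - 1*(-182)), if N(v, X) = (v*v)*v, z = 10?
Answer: 307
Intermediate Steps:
N(v, X) = v**3 (N(v, X) = v**2*v = v**3)
(z + 0)**2 + ((4 + N(1, 5))**2 - 1*(-182)) = (10 + 0)**2 + ((4 + 1**3)**2 - 1*(-182)) = 10**2 + ((4 + 1)**2 + 182) = 100 + (5**2 + 182) = 100 + (25 + 182) = 100 + 207 = 307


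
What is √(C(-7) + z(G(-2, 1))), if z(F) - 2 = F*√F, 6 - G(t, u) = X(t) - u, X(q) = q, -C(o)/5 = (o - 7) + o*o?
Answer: I*√146 ≈ 12.083*I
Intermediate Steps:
C(o) = 35 - 5*o - 5*o² (C(o) = -5*((o - 7) + o*o) = -5*((-7 + o) + o²) = -5*(-7 + o + o²) = 35 - 5*o - 5*o²)
G(t, u) = 6 + u - t (G(t, u) = 6 - (t - u) = 6 + (u - t) = 6 + u - t)
z(F) = 2 + F^(3/2) (z(F) = 2 + F*√F = 2 + F^(3/2))
√(C(-7) + z(G(-2, 1))) = √((35 - 5*(-7) - 5*(-7)²) + (2 + (6 + 1 - 1*(-2))^(3/2))) = √((35 + 35 - 5*49) + (2 + (6 + 1 + 2)^(3/2))) = √((35 + 35 - 245) + (2 + 9^(3/2))) = √(-175 + (2 + 27)) = √(-175 + 29) = √(-146) = I*√146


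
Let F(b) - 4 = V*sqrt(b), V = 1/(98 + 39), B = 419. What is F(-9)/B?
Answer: 4/419 + 3*I/57403 ≈ 0.0095465 + 5.2262e-5*I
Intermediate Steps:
V = 1/137 ≈ 0.0072993
F(b) = 4 + sqrt(b)/137
F(-9)/B = (4 + sqrt(-9)/137)/419 = (4 + (3*I)/137)/419 = (4 + 3*I/137)/419 = 4/419 + 3*I/57403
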